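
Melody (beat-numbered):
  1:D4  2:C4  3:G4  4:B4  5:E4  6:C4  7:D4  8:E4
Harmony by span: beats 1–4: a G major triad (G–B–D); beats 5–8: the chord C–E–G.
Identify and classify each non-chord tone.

The harmony at that moment is G major triad (G, B, D); C4 is not a chord tone.
It is approached by step down from D4 and left by leap up to G4.
Step in, leap out — an escape tone.
The harmony at that moment is C major triad (C, E, G); D4 is not a chord tone.
It is approached by step up from C4 and left by step up to E4.
Step in, step out in the same direction — a passing tone.

C4 (beat 2) — escape tone; D4 (beat 7) — passing tone.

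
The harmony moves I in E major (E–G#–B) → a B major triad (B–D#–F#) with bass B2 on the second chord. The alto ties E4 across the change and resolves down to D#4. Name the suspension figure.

At the second chord the bass is B2. The suspended E4 lies a fourth above the bass; after resolving down by step to D#4, the interval above the bass becomes a third.
Suspension figures are named by those two intervals: 4–3.

4–3 suspension.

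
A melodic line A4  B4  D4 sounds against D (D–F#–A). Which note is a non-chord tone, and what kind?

B4 is an escape tone.

The harmony at that moment is D major triad (D, F#, A); B4 is not a chord tone.
It is approached by step up from A4 and left by leap down to D4.
Step in, leap out — an escape tone.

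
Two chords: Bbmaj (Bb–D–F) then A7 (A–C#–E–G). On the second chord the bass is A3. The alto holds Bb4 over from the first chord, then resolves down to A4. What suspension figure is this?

At the second chord the bass is A3. The suspended Bb4 lies a ninth above the bass; after resolving down by step to A4, the interval above the bass becomes an octave.
Suspension figures are named by those two intervals: 9–8.

9–8 suspension.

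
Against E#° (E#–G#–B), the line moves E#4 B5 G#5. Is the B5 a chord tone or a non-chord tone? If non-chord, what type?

E# diminished triad contains E#, G#, B; B is the fifth, so it is a chord tone.

Chord tone (the fifth of E# diminished triad).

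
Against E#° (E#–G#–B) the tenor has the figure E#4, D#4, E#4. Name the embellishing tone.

D#4 is a neighbor tone.

The harmony at that moment is E# diminished triad (E#, G#, B); D#4 is not a chord tone.
It is approached by step down from E#4 and left by step up to E#4.
Step away and step back to the same note — a neighbor tone (lower neighbor).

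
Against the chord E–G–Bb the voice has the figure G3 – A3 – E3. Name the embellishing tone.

A3 is an escape tone.

The harmony at that moment is E diminished triad (E, G, Bb); A3 is not a chord tone.
It is approached by step up from G3 and left by leap down to E3.
Step in, leap out — an escape tone.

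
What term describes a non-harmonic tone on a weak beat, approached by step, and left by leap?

Approach: by step. Departure: by leap. Metric position: weak.
Step in, leap out, from a weak position — an escape tone (échappée). (It is the mirror image of the appoggiatura, which leaps in and steps out on a strong beat.)

Escape tone.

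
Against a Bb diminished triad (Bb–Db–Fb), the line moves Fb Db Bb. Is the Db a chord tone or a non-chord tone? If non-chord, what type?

Bb diminished triad contains Bb, Db, Fb; Db is the third, so it is a chord tone.

Chord tone (the third of Bb diminished triad).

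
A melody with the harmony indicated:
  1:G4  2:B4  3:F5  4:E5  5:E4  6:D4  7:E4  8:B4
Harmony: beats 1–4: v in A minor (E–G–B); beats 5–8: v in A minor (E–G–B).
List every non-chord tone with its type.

F5 (beat 3) — appoggiatura; D4 (beat 6) — neighbor tone.

The harmony at that moment is E minor triad (E, G, B); F5 is not a chord tone.
It is approached by leap up from B4 and left by step down to E5.
Leap in, step out — an appoggiatura.
The harmony at that moment is E minor triad (E, G, B); D4 is not a chord tone.
It is approached by step down from E4 and left by step up to E4.
Step away and step back to the same note — a neighbor tone (lower neighbor).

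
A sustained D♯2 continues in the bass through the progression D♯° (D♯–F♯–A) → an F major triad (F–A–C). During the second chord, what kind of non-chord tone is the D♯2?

The harmony at that moment is F major triad (F, A, C); D♯2 is not a chord tone.
It is held over (the same pitch as the preceding D♯2) and then sustained as the same pitch into the next harmony.
Sustained through a change of harmony — a pedal tone.

Pedal tone (pedal point).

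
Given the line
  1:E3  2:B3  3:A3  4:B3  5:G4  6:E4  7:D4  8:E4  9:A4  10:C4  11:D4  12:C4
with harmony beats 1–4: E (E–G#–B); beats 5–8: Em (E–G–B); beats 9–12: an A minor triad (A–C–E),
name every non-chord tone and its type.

The harmony at that moment is E major triad (E, G#, B); A3 is not a chord tone.
It is approached by step down from B3 and left by step up to B3.
Step away and step back to the same note — a neighbor tone (lower neighbor).
The harmony at that moment is E minor triad (E, G, B); D4 is not a chord tone.
It is approached by step down from E4 and left by step up to E4.
Step away and step back to the same note — a neighbor tone (lower neighbor).
The harmony at that moment is A minor triad (A, C, E); D4 is not a chord tone.
It is approached by step up from C4 and left by step down to C4.
Step away and step back to the same note — a neighbor tone (upper neighbor).

A3 (beat 3) — neighbor tone; D4 (beat 7) — neighbor tone; D4 (beat 11) — neighbor tone.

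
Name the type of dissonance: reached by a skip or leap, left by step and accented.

Appoggiatura.

Approach: by leap. Departure: by step. Metric position: strong.
Leap in, step out, in a metrically strong position — an appoggiatura. (It is the mirror image of the escape tone, which steps in and leaps out from a weak position.)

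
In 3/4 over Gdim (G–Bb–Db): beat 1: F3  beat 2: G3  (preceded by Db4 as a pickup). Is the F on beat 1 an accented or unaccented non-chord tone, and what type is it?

The harmony at that moment is G diminished triad (G, Bb, Db); F3 is not a chord tone.
It is approached by leap down from Db4 and left by step up to G3.
Leap in, step out — an appoggiatura.
It falls on the downbeat, so it is accented.

Accented appoggiatura.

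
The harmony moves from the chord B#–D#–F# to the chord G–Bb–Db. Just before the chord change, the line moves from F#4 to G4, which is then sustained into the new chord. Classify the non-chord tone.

The harmony at that moment is B# diminished triad (B#, D#, F#); G4 is not a chord tone.
It is approached by step up from F#4 and then sustained as the same pitch into the next harmony.
Arriving early and becoming a chord tone when the harmony changes — an anticipation.

G4 is an anticipation.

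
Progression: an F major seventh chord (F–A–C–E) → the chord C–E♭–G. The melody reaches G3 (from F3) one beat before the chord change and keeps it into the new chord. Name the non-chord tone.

G3 is an anticipation.

The harmony at that moment is F major seventh chord (F, A, C, E); G3 is not a chord tone.
It is approached by step up from F3 and then sustained as the same pitch into the next harmony.
Arriving early and becoming a chord tone when the harmony changes — an anticipation.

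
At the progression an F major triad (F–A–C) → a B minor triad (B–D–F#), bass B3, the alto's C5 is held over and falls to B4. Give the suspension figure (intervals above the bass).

9–8 suspension.

At the second chord the bass is B3. The suspended C5 lies a ninth above the bass; after resolving down by step to B4, the interval above the bass becomes an octave.
Suspension figures are named by those two intervals: 9–8.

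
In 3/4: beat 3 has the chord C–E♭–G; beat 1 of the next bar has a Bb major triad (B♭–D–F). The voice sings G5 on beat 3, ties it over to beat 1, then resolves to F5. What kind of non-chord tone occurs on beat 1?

Suspension.

The harmony at that moment is B♭ major triad (B♭, D, F); G5 is not a chord tone.
It is held over (the same pitch as the preceding G5) and left by step down to F5.
Held over from the previous chord and resolving down by step — a suspension.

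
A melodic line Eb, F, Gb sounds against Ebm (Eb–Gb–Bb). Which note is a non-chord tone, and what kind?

The harmony at that moment is Eb minor triad (Eb, Gb, Bb); F is not a chord tone.
It is approached by step up from Eb and left by step up to Gb.
Step in, step out in the same direction — a passing tone.

F is a passing tone.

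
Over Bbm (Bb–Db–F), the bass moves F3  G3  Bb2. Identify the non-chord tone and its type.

G3 is an escape tone.

The harmony at that moment is Bb minor triad (Bb, Db, F); G3 is not a chord tone.
It is approached by step up from F3 and left by leap down to Bb2.
Step in, leap out — an escape tone.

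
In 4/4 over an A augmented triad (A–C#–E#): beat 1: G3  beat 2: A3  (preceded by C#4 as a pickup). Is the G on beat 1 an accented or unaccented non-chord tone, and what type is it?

Accented appoggiatura.

The harmony at that moment is A augmented triad (A, C#, E#); G3 is not a chord tone.
It is approached by leap down from C#4 and left by step up to A3.
Leap in, step out — an appoggiatura.
It falls on the downbeat, so it is accented.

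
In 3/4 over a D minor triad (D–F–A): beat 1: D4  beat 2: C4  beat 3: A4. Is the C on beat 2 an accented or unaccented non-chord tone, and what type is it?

The harmony at that moment is D minor triad (D, F, A); C4 is not a chord tone.
It is approached by step down from D4 and left by leap up to A4.
Step in, leap out — an escape tone.
It falls on a weak beat, so it is unaccented.

Unaccented escape tone.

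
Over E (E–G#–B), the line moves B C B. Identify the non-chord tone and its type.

The harmony at that moment is E major triad (E, G#, B); C is not a chord tone.
It is approached by step up from B and left by step down to B.
Step away and step back to the same note — a neighbor tone (upper neighbor).

C is a neighbor tone.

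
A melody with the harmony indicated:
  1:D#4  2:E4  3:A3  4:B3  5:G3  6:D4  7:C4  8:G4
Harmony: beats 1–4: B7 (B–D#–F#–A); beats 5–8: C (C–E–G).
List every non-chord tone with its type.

The harmony at that moment is B dominant seventh chord (B, D#, F#, A); E4 is not a chord tone.
It is approached by step up from D#4 and left by leap down to A3.
Step in, leap out — an escape tone.
The harmony at that moment is C major triad (C, E, G); D4 is not a chord tone.
It is approached by leap up from G3 and left by step down to C4.
Leap in, step out — an appoggiatura.

E4 (beat 2) — escape tone; D4 (beat 6) — appoggiatura.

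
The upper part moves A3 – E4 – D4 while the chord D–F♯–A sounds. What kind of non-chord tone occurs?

E4 is an appoggiatura.

The harmony at that moment is D major triad (D, F♯, A); E4 is not a chord tone.
It is approached by leap up from A3 and left by step down to D4.
Leap in, step out — an appoggiatura.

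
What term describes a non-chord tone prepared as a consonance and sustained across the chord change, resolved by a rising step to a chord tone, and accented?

Approach: by preparation — the pitch is first a chord tone, then held (tied or repeated) while the harmony changes under it. Departure: up by step. Metric position: strong.
A prepared dissonance that resolves upward by step — a retardation. (The same figure resolving downward would be a suspension.)

Retardation.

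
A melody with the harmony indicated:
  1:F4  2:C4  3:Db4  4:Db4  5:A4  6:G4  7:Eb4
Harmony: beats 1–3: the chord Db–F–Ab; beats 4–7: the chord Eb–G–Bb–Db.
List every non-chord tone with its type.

C4 (beat 2) — appoggiatura; A4 (beat 5) — appoggiatura.

The harmony at that moment is Db major triad (Db, F, Ab); C4 is not a chord tone.
It is approached by leap down from F4 and left by step up to Db4.
Leap in, step out — an appoggiatura.
The harmony at that moment is Eb dominant seventh chord (Eb, G, Bb, Db); A4 is not a chord tone.
It is approached by leap up from Db4 and left by step down to G4.
Leap in, step out — an appoggiatura.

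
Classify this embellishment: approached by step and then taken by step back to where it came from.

Approach: by step. Departure: by step in the opposite direction, back to the starting pitch.
Stepwise on both sides but reversing to return to the same chord tone — a neighbor tone. (Had it continued onward in the same direction it would be a passing tone instead.)

Neighbor tone.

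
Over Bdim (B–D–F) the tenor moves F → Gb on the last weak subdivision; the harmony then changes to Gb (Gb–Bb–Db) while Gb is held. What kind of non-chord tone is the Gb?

Gb is an anticipation.

The harmony at that moment is B diminished triad (B, D, F); Gb is not a chord tone.
It is approached by step up from F and then sustained as the same pitch into the next harmony.
Arriving early and becoming a chord tone when the harmony changes — an anticipation.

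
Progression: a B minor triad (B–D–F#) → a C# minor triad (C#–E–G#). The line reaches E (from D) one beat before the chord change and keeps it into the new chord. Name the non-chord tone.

E is an anticipation.

The harmony at that moment is B minor triad (B, D, F#); E is not a chord tone.
It is approached by step up from D and then sustained as the same pitch into the next harmony.
Arriving early and becoming a chord tone when the harmony changes — an anticipation.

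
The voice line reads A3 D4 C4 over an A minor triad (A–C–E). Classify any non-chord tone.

The harmony at that moment is A minor triad (A, C, E); D4 is not a chord tone.
It is approached by leap up from A3 and left by step down to C4.
Leap in, step out — an appoggiatura.

D4 is an appoggiatura.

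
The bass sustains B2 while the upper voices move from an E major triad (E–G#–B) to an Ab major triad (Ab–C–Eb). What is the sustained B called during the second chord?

The harmony at that moment is Ab major triad (Ab, C, Eb); B2 is not a chord tone.
It is held over (the same pitch as the preceding B2) and then sustained as the same pitch into the next harmony.
Sustained through a change of harmony — a pedal tone.

Pedal tone (pedal point).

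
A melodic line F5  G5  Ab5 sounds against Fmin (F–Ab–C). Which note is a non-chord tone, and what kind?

G5 is a passing tone.

The harmony at that moment is F minor triad (F, Ab, C); G5 is not a chord tone.
It is approached by step up from F5 and left by step up to Ab5.
Step in, step out in the same direction — a passing tone.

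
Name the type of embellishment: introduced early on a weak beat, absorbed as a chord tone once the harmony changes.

Approach: ahead of the chord change (typically by step), so it is dissonant against the current harmony. Departure: none — the same pitch is restated or held and is a chord tone of the new harmony.
Dissonant first, consonant once the harmony catches up: the note simply arrives early — an anticipation. (The reverse timing, consonant first and dissonant after the change, would be a suspension or retardation.)

Anticipation.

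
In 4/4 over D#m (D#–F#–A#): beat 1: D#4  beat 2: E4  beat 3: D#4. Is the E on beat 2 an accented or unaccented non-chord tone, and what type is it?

Unaccented neighbor tone.

The harmony at that moment is D# minor triad (D#, F#, A#); E4 is not a chord tone.
It is approached by step up from D#4 and left by step down to D#4.
Step away and step back to the same note — a neighbor tone (upper neighbor).
It falls on a weak beat, so it is unaccented.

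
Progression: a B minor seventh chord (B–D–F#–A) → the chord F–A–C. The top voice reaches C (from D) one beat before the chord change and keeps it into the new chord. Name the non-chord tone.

The harmony at that moment is B minor seventh chord (B, D, F#, A); C is not a chord tone.
It is approached by step down from D and then sustained as the same pitch into the next harmony.
Arriving early and becoming a chord tone when the harmony changes — an anticipation.

C is an anticipation.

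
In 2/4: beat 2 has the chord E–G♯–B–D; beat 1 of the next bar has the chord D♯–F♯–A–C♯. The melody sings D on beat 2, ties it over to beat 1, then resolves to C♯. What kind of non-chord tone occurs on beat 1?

The harmony at that moment is D♯ half-diminished seventh chord (D♯, F♯, A, C♯); D is not a chord tone.
It is held over (the same pitch as the preceding D) and left by step down to C♯.
Held over from the previous chord and resolving down by step — a suspension.

Suspension.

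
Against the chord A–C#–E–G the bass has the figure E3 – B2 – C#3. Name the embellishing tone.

The harmony at that moment is A dominant seventh chord (A, C#, E, G); B2 is not a chord tone.
It is approached by leap down from E3 and left by step up to C#3.
Leap in, step out — an appoggiatura.

B2 is an appoggiatura.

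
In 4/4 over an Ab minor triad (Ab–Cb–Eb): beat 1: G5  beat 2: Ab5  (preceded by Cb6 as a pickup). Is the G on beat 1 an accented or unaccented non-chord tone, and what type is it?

The harmony at that moment is Ab minor triad (Ab, Cb, Eb); G5 is not a chord tone.
It is approached by leap down from Cb6 and left by step up to Ab5.
Leap in, step out — an appoggiatura.
It falls on the downbeat, so it is accented.

Accented appoggiatura.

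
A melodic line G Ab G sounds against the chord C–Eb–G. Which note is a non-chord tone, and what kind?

Ab is a neighbor tone.

The harmony at that moment is C minor triad (C, Eb, G); Ab is not a chord tone.
It is approached by step up from G and left by step down to G.
Step away and step back to the same note — a neighbor tone (upper neighbor).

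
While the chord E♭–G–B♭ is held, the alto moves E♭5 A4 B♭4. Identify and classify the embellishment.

A4 is an appoggiatura.

The harmony at that moment is E♭ major triad (E♭, G, B♭); A4 is not a chord tone.
It is approached by leap down from E♭5 and left by step up to B♭4.
Leap in, step out — an appoggiatura.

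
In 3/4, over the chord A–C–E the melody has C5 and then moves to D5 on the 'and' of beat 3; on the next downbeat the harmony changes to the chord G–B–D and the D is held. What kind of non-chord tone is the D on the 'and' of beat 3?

Anticipation.

The harmony at that moment is A minor triad (A, C, E); D5 is not a chord tone.
It is approached by step up from C5 and then sustained as the same pitch into the next harmony.
Arriving early and becoming a chord tone when the harmony changes — an anticipation.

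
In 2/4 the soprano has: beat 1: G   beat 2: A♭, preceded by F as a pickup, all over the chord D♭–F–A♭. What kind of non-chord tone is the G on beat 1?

The harmony at that moment is D♭ major triad (D♭, F, A♭); G is not a chord tone.
It is approached by step up from F and left by step up to A♭.
Step in, step out in the same direction — a passing tone.

Passing tone.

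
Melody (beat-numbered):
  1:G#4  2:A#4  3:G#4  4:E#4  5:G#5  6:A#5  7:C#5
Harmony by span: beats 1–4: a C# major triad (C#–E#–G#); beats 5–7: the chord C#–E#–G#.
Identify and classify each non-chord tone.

The harmony at that moment is C# major triad (C#, E#, G#); A#4 is not a chord tone.
It is approached by step up from G#4 and left by step down to G#4.
Step away and step back to the same note — a neighbor tone (upper neighbor).
The harmony at that moment is C# major triad (C#, E#, G#); A#5 is not a chord tone.
It is approached by step up from G#5 and left by leap down to C#5.
Step in, leap out — an escape tone.

A#4 (beat 2) — neighbor tone; A#5 (beat 6) — escape tone.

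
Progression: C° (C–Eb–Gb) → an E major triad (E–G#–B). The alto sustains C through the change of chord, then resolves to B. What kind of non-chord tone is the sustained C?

C is a suspension.

The harmony at that moment is E major triad (E, G#, B); C is not a chord tone.
It is held over (the same pitch as the preceding C) and left by step down to B.
Held over from the previous chord and resolving down by step — a suspension.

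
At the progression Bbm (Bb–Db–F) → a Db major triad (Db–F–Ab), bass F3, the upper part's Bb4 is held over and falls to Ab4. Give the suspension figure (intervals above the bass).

At the second chord the bass is F3. The suspended Bb4 lies a fourth above the bass; after resolving down by step to Ab4, the interval above the bass becomes a third.
Suspension figures are named by those two intervals: 4–3.

4–3 suspension.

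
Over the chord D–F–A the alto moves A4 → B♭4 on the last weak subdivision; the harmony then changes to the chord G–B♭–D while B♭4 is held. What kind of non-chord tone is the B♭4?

The harmony at that moment is D minor triad (D, F, A); B♭4 is not a chord tone.
It is approached by step up from A4 and then sustained as the same pitch into the next harmony.
Arriving early and becoming a chord tone when the harmony changes — an anticipation.

B♭4 is an anticipation.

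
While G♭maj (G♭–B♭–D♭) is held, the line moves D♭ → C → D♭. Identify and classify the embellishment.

The harmony at that moment is G♭ major triad (G♭, B♭, D♭); C is not a chord tone.
It is approached by step down from D♭ and left by step up to D♭.
Step away and step back to the same note — a neighbor tone (lower neighbor).

C is a neighbor tone.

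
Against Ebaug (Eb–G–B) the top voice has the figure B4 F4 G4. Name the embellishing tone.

F4 is an appoggiatura.

The harmony at that moment is Eb augmented triad (Eb, G, B); F4 is not a chord tone.
It is approached by leap down from B4 and left by step up to G4.
Leap in, step out — an appoggiatura.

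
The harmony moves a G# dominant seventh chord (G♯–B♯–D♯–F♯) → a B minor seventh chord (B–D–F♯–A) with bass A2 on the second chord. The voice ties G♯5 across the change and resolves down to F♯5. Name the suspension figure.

7–6 suspension.

At the second chord the bass is A2. The suspended G♯5 lies a seventh above the bass; after resolving down by step to F♯5, the interval above the bass becomes a sixth.
Suspension figures are named by those two intervals: 7–6.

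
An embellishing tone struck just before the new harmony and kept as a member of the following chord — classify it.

Approach: ahead of the chord change (typically by step), so it is dissonant against the current harmony. Departure: none — the same pitch is restated or held and is a chord tone of the new harmony.
Dissonant first, consonant once the harmony catches up: the note simply arrives early — an anticipation. (The reverse timing, consonant first and dissonant after the change, would be a suspension or retardation.)

Anticipation.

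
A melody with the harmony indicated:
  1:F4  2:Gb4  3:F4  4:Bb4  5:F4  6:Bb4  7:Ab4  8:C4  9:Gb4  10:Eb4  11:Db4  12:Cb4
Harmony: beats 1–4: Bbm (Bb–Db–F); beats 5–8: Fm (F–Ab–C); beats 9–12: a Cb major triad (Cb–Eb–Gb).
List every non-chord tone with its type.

Gb4 (beat 2) — neighbor tone; Bb4 (beat 6) — appoggiatura; Db4 (beat 11) — passing tone.

The harmony at that moment is Bb minor triad (Bb, Db, F); Gb4 is not a chord tone.
It is approached by step up from F4 and left by step down to F4.
Step away and step back to the same note — a neighbor tone (upper neighbor).
The harmony at that moment is F minor triad (F, Ab, C); Bb4 is not a chord tone.
It is approached by leap up from F4 and left by step down to Ab4.
Leap in, step out — an appoggiatura.
The harmony at that moment is Cb major triad (Cb, Eb, Gb); Db4 is not a chord tone.
It is approached by step down from Eb4 and left by step down to Cb4.
Step in, step out in the same direction — a passing tone.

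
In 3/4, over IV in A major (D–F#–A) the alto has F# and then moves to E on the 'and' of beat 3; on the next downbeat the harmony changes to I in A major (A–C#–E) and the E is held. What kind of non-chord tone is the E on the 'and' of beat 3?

Anticipation.

The harmony at that moment is D major triad (D, F#, A); E is not a chord tone.
It is approached by step down from F# and then sustained as the same pitch into the next harmony.
Arriving early and becoming a chord tone when the harmony changes — an anticipation.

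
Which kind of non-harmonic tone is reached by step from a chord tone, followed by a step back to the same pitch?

Neighbor tone.

Approach: by step. Departure: by step in the opposite direction, back to the starting pitch.
Stepwise on both sides but reversing to return to the same chord tone — a neighbor tone. (Had it continued onward in the same direction it would be a passing tone instead.)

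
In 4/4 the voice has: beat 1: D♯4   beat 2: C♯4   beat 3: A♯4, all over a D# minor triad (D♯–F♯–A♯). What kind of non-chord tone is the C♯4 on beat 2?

Escape tone.

The harmony at that moment is D♯ minor triad (D♯, F♯, A♯); C♯4 is not a chord tone.
It is approached by step down from D♯4 and left by leap up to A♯4.
Step in, leap out, on a weak beat — an escape tone.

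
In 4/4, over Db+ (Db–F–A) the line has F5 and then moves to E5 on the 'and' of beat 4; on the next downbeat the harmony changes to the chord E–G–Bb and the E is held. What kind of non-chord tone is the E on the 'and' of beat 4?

The harmony at that moment is Db augmented triad (Db, F, A); E5 is not a chord tone.
It is approached by step down from F5 and then sustained as the same pitch into the next harmony.
Arriving early and becoming a chord tone when the harmony changes — an anticipation.

Anticipation.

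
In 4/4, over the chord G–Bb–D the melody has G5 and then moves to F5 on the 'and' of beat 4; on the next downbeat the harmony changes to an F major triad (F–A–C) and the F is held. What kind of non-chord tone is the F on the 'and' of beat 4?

The harmony at that moment is G minor triad (G, Bb, D); F5 is not a chord tone.
It is approached by step down from G5 and then sustained as the same pitch into the next harmony.
Arriving early and becoming a chord tone when the harmony changes — an anticipation.

Anticipation.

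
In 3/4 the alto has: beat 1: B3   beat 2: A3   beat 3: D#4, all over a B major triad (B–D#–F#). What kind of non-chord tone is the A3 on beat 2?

Escape tone.

The harmony at that moment is B major triad (B, D#, F#); A3 is not a chord tone.
It is approached by step down from B3 and left by leap up to D#4.
Step in, leap out, on a weak beat — an escape tone.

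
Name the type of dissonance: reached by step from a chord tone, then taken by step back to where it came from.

Approach: by step. Departure: by step in the opposite direction, back to the starting pitch.
Stepwise on both sides but reversing to return to the same chord tone — a neighbor tone. (Had it continued onward in the same direction it would be a passing tone instead.)

Neighbor tone.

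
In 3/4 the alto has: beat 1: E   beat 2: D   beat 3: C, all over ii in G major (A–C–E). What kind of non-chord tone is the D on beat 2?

Passing tone.

The harmony at that moment is A minor triad (A, C, E); D is not a chord tone.
It is approached by step down from E and left by step down to C.
Step in, step out in the same direction — a passing tone.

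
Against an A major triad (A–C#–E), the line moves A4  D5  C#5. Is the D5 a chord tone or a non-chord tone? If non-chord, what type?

The harmony at that moment is A major triad (A, C#, E); D5 is not a chord tone.
It is approached by leap up from A4 and left by step down to C#5.
Leap in, step out — an appoggiatura.

Non-chord tone — an appoggiatura.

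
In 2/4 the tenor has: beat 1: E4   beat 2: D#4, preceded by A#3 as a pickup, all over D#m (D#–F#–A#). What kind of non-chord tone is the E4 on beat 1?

Appoggiatura.

The harmony at that moment is D# minor triad (D#, F#, A#); E4 is not a chord tone.
It is approached by leap up from A#3 and left by step down to D#4.
Leap in, step out, metrically accented — an appoggiatura.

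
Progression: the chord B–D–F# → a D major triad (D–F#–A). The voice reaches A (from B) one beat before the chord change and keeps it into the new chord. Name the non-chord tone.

A is an anticipation.

The harmony at that moment is B minor triad (B, D, F#); A is not a chord tone.
It is approached by step down from B and then sustained as the same pitch into the next harmony.
Arriving early and becoming a chord tone when the harmony changes — an anticipation.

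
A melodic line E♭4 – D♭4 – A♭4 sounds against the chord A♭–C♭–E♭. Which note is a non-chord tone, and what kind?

D♭4 is an escape tone.

The harmony at that moment is A♭ minor triad (A♭, C♭, E♭); D♭4 is not a chord tone.
It is approached by step down from E♭4 and left by leap up to A♭4.
Step in, leap out — an escape tone.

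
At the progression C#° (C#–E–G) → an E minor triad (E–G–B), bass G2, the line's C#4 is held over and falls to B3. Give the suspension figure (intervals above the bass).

At the second chord the bass is G2. The suspended C#4 lies a fourth above the bass; after resolving down by step to B3, the interval above the bass becomes a third.
Suspension figures are named by those two intervals: 4–3.

4–3 suspension.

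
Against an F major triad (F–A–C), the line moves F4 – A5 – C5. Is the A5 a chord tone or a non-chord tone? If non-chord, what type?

Chord tone (the third of F major triad).

F major triad contains F, A, C; A is the third, so it is a chord tone.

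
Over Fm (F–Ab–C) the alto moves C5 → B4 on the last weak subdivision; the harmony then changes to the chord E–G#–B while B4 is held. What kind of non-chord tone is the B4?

The harmony at that moment is F minor triad (F, Ab, C); B4 is not a chord tone.
It is approached by step down from C5 and then sustained as the same pitch into the next harmony.
Arriving early and becoming a chord tone when the harmony changes — an anticipation.

B4 is an anticipation.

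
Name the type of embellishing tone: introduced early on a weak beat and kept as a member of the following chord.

Approach: ahead of the chord change (typically by step), so it is dissonant against the current harmony. Departure: none — the same pitch is restated or held and is a chord tone of the new harmony.
Dissonant first, consonant once the harmony catches up: the note simply arrives early — an anticipation. (The reverse timing, consonant first and dissonant after the change, would be a suspension or retardation.)

Anticipation.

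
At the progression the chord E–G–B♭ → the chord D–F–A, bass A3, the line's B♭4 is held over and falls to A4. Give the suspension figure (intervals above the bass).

At the second chord the bass is A3. The suspended B♭4 lies a ninth above the bass; after resolving down by step to A4, the interval above the bass becomes an octave.
Suspension figures are named by those two intervals: 9–8.

9–8 suspension.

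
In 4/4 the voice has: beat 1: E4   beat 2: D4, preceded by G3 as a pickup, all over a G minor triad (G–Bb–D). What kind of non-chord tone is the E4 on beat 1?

The harmony at that moment is G minor triad (G, Bb, D); E4 is not a chord tone.
It is approached by leap up from G3 and left by step down to D4.
Leap in, step out, metrically accented — an appoggiatura.

Appoggiatura.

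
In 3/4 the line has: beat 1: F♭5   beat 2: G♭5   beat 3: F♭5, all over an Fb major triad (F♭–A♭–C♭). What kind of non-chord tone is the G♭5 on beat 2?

The harmony at that moment is F♭ major triad (F♭, A♭, C♭); G♭5 is not a chord tone.
It is approached by step up from F♭5 and left by step down to F♭5.
Step away and step back to the same note — a neighbor tone (upper neighbor).

Upper neighbor tone.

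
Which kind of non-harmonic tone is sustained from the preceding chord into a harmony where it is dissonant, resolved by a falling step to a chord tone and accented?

Suspension.

Approach: by preparation — the pitch is first a chord tone, then held (tied or repeated) while the harmony changes under it. Departure: down by step. Metric position: strong.
A prepared dissonance that resolves downward by step — a suspension. (The same figure resolving upward would be a retardation.)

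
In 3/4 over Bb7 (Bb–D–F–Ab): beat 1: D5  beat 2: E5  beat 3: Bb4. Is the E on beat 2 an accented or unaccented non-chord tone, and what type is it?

Unaccented escape tone.

The harmony at that moment is Bb dominant seventh chord (Bb, D, F, Ab); E5 is not a chord tone.
It is approached by step up from D5 and left by leap down to Bb4.
Step in, leap out — an escape tone.
It falls on a weak beat, so it is unaccented.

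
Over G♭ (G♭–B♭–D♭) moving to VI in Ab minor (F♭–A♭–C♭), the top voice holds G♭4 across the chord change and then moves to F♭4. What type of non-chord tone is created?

The harmony at that moment is F♭ major triad (F♭, A♭, C♭); G♭4 is not a chord tone.
It is held over (the same pitch as the preceding G♭4) and left by step down to F♭4.
Held over from the previous chord and resolving down by step — a suspension.

G♭4 is a suspension.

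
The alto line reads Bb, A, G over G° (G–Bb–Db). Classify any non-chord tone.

The harmony at that moment is G diminished triad (G, Bb, Db); A is not a chord tone.
It is approached by step down from Bb and left by step down to G.
Step in, step out in the same direction — a passing tone.

A is a passing tone.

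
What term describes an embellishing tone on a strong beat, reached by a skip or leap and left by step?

Appoggiatura.

Approach: by leap. Departure: by step. Metric position: strong.
Leap in, step out, in a metrically strong position — an appoggiatura. (It is the mirror image of the escape tone, which steps in and leaps out from a weak position.)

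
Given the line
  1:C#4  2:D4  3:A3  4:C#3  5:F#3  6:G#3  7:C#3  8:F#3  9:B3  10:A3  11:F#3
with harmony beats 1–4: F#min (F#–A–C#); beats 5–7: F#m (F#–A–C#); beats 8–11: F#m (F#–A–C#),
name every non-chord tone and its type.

D4 (beat 2) — escape tone; G#3 (beat 6) — escape tone; B3 (beat 9) — appoggiatura.

The harmony at that moment is F# minor triad (F#, A, C#); D4 is not a chord tone.
It is approached by step up from C#4 and left by leap down to A3.
Step in, leap out — an escape tone.
The harmony at that moment is F# minor triad (F#, A, C#); G#3 is not a chord tone.
It is approached by step up from F#3 and left by leap down to C#3.
Step in, leap out — an escape tone.
The harmony at that moment is F# minor triad (F#, A, C#); B3 is not a chord tone.
It is approached by leap up from F#3 and left by step down to A3.
Leap in, step out — an appoggiatura.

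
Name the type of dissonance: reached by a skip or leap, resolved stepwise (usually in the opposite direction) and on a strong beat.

Approach: by leap. Departure: by step. Metric position: strong.
Leap in, step out, in a metrically strong position — an appoggiatura. (It is the mirror image of the escape tone, which steps in and leaps out from a weak position.)

Appoggiatura.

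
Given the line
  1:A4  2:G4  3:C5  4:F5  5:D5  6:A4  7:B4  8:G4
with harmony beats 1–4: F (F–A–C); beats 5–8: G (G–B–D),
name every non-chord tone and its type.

G4 (beat 2) — escape tone; A4 (beat 6) — appoggiatura.

The harmony at that moment is F major triad (F, A, C); G4 is not a chord tone.
It is approached by step down from A4 and left by leap up to C5.
Step in, leap out — an escape tone.
The harmony at that moment is G major triad (G, B, D); A4 is not a chord tone.
It is approached by leap down from D5 and left by step up to B4.
Leap in, step out — an appoggiatura.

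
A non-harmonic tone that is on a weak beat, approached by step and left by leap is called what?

Approach: by step. Departure: by leap. Metric position: weak.
Step in, leap out, from a weak position — an escape tone (échappée). (It is the mirror image of the appoggiatura, which leaps in and steps out on a strong beat.)

Escape tone.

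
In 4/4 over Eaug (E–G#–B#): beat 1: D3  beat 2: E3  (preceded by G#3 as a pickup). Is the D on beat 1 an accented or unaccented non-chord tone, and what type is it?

Accented appoggiatura.

The harmony at that moment is E augmented triad (E, G#, B#); D3 is not a chord tone.
It is approached by leap down from G#3 and left by step up to E3.
Leap in, step out — an appoggiatura.
It falls on the downbeat, so it is accented.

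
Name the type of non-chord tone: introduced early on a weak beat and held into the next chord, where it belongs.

Anticipation.

Approach: ahead of the chord change (typically by step), so it is dissonant against the current harmony. Departure: none — the same pitch is restated or held and is a chord tone of the new harmony.
Dissonant first, consonant once the harmony catches up: the note simply arrives early — an anticipation. (The reverse timing, consonant first and dissonant after the change, would be a suspension or retardation.)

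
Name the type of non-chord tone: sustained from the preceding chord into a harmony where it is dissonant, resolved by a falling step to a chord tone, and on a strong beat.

Suspension.

Approach: by preparation — the pitch is first a chord tone, then held (tied or repeated) while the harmony changes under it. Departure: down by step. Metric position: strong.
A prepared dissonance that resolves downward by step — a suspension. (The same figure resolving upward would be a retardation.)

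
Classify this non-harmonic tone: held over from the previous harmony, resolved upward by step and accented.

Approach: by preparation — the pitch is first a chord tone, then held (tied or repeated) while the harmony changes under it. Departure: up by step. Metric position: strong.
A prepared dissonance that resolves upward by step — a retardation. (The same figure resolving downward would be a suspension.)

Retardation.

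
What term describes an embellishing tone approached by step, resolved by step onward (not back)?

Approach: by step. Departure: by step, continuing in the same direction.
Stepwise on both sides with no change of direction means the note fills in the space between two different chord tones — a passing tone. (Had it turned back to its starting note it would be a neighbor tone instead.)

Passing tone.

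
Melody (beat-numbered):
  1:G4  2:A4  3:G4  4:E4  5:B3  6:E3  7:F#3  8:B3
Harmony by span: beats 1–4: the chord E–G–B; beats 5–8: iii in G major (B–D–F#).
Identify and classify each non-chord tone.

A4 (beat 2) — neighbor tone; E3 (beat 6) — appoggiatura.

The harmony at that moment is E minor triad (E, G, B); A4 is not a chord tone.
It is approached by step up from G4 and left by step down to G4.
Step away and step back to the same note — a neighbor tone (upper neighbor).
The harmony at that moment is B minor triad (B, D, F#); E3 is not a chord tone.
It is approached by leap down from B3 and left by step up to F#3.
Leap in, step out — an appoggiatura.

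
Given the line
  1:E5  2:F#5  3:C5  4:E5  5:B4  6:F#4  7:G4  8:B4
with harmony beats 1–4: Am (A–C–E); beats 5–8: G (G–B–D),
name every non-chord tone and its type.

F#5 (beat 2) — escape tone; F#4 (beat 6) — appoggiatura.

The harmony at that moment is A minor triad (A, C, E); F#5 is not a chord tone.
It is approached by step up from E5 and left by leap down to C5.
Step in, leap out — an escape tone.
The harmony at that moment is G major triad (G, B, D); F#4 is not a chord tone.
It is approached by leap down from B4 and left by step up to G4.
Leap in, step out — an appoggiatura.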